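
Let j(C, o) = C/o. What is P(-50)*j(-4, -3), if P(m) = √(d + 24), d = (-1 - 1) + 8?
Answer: 4*√30/3 ≈ 7.3030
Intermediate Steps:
d = 6 (d = -2 + 8 = 6)
P(m) = √30 (P(m) = √(6 + 24) = √30)
P(-50)*j(-4, -3) = √30*(-4/(-3)) = √30*(-4*(-⅓)) = √30*(4/3) = 4*√30/3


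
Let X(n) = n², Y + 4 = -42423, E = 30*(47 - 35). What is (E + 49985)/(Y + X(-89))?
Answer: -50345/34506 ≈ -1.4590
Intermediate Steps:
E = 360 (E = 30*12 = 360)
Y = -42427 (Y = -4 - 42423 = -42427)
(E + 49985)/(Y + X(-89)) = (360 + 49985)/(-42427 + (-89)²) = 50345/(-42427 + 7921) = 50345/(-34506) = 50345*(-1/34506) = -50345/34506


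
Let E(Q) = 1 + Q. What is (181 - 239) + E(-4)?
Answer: -61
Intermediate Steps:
(181 - 239) + E(-4) = (181 - 239) + (1 - 4) = -58 - 3 = -61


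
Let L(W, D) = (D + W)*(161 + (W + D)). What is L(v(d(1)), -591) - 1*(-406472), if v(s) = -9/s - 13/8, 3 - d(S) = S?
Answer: 42681161/64 ≈ 6.6689e+5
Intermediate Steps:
d(S) = 3 - S
v(s) = -13/8 - 9/s (v(s) = -9/s - 13*⅛ = -9/s - 13/8 = -13/8 - 9/s)
L(W, D) = (D + W)*(161 + D + W) (L(W, D) = (D + W)*(161 + (D + W)) = (D + W)*(161 + D + W))
L(v(d(1)), -591) - 1*(-406472) = ((-591)² + (-13/8 - 9/(3 - 1*1))² + 161*(-591) + 161*(-13/8 - 9/(3 - 1*1)) + 2*(-591)*(-13/8 - 9/(3 - 1*1))) - 1*(-406472) = (349281 + (-13/8 - 9/(3 - 1))² - 95151 + 161*(-13/8 - 9/(3 - 1)) + 2*(-591)*(-13/8 - 9/(3 - 1))) + 406472 = (349281 + (-13/8 - 9/2)² - 95151 + 161*(-13/8 - 9/2) + 2*(-591)*(-13/8 - 9/2)) + 406472 = (349281 + (-49/8)² - 95151 + 161*(-49/8) + 2*(-591)*(-49/8)) + 406472 = (349281 + 2401/64 - 95151 - 7889/8 + 28959/4) + 406472 = 16666953/64 + 406472 = 42681161/64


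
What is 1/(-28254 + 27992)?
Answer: -1/262 ≈ -0.0038168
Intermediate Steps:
1/(-28254 + 27992) = 1/(-262) = -1/262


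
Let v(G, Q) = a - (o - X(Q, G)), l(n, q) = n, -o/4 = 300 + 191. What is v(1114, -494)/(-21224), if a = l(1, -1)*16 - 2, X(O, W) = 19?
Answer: -1997/21224 ≈ -0.094092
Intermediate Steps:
o = -1964 (o = -4*(300 + 191) = -4*491 = -1964)
a = 14 (a = 1*16 - 2 = 16 - 2 = 14)
v(G, Q) = 1997 (v(G, Q) = 14 - (-1964 - 1*19) = 14 - (-1964 - 19) = 14 - 1*(-1983) = 14 + 1983 = 1997)
v(1114, -494)/(-21224) = 1997/(-21224) = 1997*(-1/21224) = -1997/21224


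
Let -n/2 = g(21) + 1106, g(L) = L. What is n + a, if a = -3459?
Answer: -5713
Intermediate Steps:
n = -2254 (n = -2*(21 + 1106) = -2*1127 = -2254)
n + a = -2254 - 3459 = -5713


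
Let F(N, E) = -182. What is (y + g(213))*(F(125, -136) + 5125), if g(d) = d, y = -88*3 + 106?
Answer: 271865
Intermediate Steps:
y = -158 (y = -264 + 106 = -158)
(y + g(213))*(F(125, -136) + 5125) = (-158 + 213)*(-182 + 5125) = 55*4943 = 271865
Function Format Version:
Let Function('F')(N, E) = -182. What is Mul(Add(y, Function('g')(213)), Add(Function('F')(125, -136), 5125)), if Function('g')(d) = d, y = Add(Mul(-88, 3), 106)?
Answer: 271865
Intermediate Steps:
y = -158 (y = Add(-264, 106) = -158)
Mul(Add(y, Function('g')(213)), Add(Function('F')(125, -136), 5125)) = Mul(Add(-158, 213), Add(-182, 5125)) = Mul(55, 4943) = 271865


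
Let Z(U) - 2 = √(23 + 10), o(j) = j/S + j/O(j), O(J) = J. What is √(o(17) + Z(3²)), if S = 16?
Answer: √(65 + 16*√33)/4 ≈ 3.1316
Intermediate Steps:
o(j) = 1 + j/16 (o(j) = j/16 + j/j = j*(1/16) + 1 = j/16 + 1 = 1 + j/16)
Z(U) = 2 + √33 (Z(U) = 2 + √(23 + 10) = 2 + √33)
√(o(17) + Z(3²)) = √((1 + (1/16)*17) + (2 + √33)) = √((1 + 17/16) + (2 + √33)) = √(33/16 + (2 + √33)) = √(65/16 + √33)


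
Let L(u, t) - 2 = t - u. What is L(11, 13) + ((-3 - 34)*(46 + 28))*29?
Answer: -79398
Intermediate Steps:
L(u, t) = 2 + t - u (L(u, t) = 2 + (t - u) = 2 + t - u)
L(11, 13) + ((-3 - 34)*(46 + 28))*29 = (2 + 13 - 1*11) + ((-3 - 34)*(46 + 28))*29 = (2 + 13 - 11) - 37*74*29 = 4 - 2738*29 = 4 - 79402 = -79398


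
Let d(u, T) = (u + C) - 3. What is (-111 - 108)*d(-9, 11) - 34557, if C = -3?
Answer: -31272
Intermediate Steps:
d(u, T) = -6 + u (d(u, T) = (u - 3) - 3 = (-3 + u) - 3 = -6 + u)
(-111 - 108)*d(-9, 11) - 34557 = (-111 - 108)*(-6 - 9) - 34557 = -219*(-15) - 34557 = 3285 - 34557 = -31272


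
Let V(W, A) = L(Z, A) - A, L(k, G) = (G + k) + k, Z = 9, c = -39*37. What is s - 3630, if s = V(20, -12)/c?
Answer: -1746036/481 ≈ -3630.0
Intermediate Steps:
c = -1443
L(k, G) = G + 2*k
V(W, A) = 18 (V(W, A) = (A + 2*9) - A = (A + 18) - A = (18 + A) - A = 18)
s = -6/481 (s = 18/(-1443) = 18*(-1/1443) = -6/481 ≈ -0.012474)
s - 3630 = -6/481 - 3630 = -1746036/481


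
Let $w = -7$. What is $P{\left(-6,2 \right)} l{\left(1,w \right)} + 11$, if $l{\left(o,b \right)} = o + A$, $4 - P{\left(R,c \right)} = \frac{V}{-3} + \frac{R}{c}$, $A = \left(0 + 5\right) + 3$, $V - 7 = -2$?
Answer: $89$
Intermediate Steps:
$V = 5$ ($V = 7 - 2 = 5$)
$A = 8$ ($A = 5 + 3 = 8$)
$P{\left(R,c \right)} = \frac{17}{3} - \frac{R}{c}$ ($P{\left(R,c \right)} = 4 - \left(\frac{5}{-3} + \frac{R}{c}\right) = 4 - \left(5 \left(- \frac{1}{3}\right) + \frac{R}{c}\right) = 4 - \left(- \frac{5}{3} + \frac{R}{c}\right) = \frac{17}{3} - \frac{R}{c}$)
$l{\left(o,b \right)} = 8 + o$ ($l{\left(o,b \right)} = o + 8 = 8 + o$)
$P{\left(-6,2 \right)} l{\left(1,w \right)} + 11 = \left(\frac{17}{3} - - \frac{6}{2}\right) \left(8 + 1\right) + 11 = \left(\frac{17}{3} - \left(-6\right) \frac{1}{2}\right) 9 + 11 = \left(\frac{17}{3} + 3\right) 9 + 11 = \frac{26}{3} \cdot 9 + 11 = 78 + 11 = 89$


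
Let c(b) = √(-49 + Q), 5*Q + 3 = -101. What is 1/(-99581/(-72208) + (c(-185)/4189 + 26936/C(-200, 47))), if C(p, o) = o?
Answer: 580545310079135334387600/333514844391454691007538549 - 48247710389419264*I*√1745/333514844391454691007538549 ≈ 0.0017407 - 6.0431e-9*I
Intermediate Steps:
Q = -104/5 (Q = -⅗ + (⅕)*(-101) = -⅗ - 101/5 = -104/5 ≈ -20.800)
c(b) = I*√1745/5 (c(b) = √(-49 - 104/5) = √(-349/5) = I*√1745/5)
1/(-99581/(-72208) + (c(-185)/4189 + 26936/C(-200, 47))) = 1/(-99581/(-72208) + ((I*√1745/5)/4189 + 26936/47)) = 1/(-99581*(-1/72208) + ((I*√1745/5)*(1/4189) + 26936*(1/47))) = 1/(99581/72208 + (I*√1745/20945 + 26936/47)) = 1/(99581/72208 + (26936/47 + I*√1745/20945)) = 1/(1949674995/3393776 + I*√1745/20945)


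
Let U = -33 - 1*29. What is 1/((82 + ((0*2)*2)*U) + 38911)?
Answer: 1/38993 ≈ 2.5646e-5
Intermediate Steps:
U = -62 (U = -33 - 29 = -62)
1/((82 + ((0*2)*2)*U) + 38911) = 1/((82 + ((0*2)*2)*(-62)) + 38911) = 1/((82 + (0*2)*(-62)) + 38911) = 1/((82 + 0*(-62)) + 38911) = 1/((82 + 0) + 38911) = 1/(82 + 38911) = 1/38993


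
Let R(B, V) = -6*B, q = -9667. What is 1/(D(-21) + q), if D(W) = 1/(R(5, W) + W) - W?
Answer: -51/491947 ≈ -0.00010367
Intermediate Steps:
D(W) = 1/(-30 + W) - W (D(W) = 1/(-6*5 + W) - W = 1/(-30 + W) - W)
1/(D(-21) + q) = 1/((1 - 1*(-21)² + 30*(-21))/(-30 - 21) - 9667) = 1/((1 - 1*441 - 630)/(-51) - 9667) = 1/(-(1 - 441 - 630)/51 - 9667) = 1/(-1/51*(-1070) - 9667) = 1/(1070/51 - 9667) = 1/(-491947/51) = -51/491947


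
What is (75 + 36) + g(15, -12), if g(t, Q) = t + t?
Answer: 141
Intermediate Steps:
g(t, Q) = 2*t
(75 + 36) + g(15, -12) = (75 + 36) + 2*15 = 111 + 30 = 141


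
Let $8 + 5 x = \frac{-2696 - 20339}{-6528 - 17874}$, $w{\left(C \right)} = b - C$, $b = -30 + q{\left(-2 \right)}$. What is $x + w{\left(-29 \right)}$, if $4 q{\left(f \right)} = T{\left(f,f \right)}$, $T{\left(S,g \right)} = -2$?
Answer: $- \frac{177598}{61005} \approx -2.9112$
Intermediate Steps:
$q{\left(f \right)} = - \frac{1}{2}$ ($q{\left(f \right)} = \frac{1}{4} \left(-2\right) = - \frac{1}{2}$)
$b = - \frac{61}{2}$ ($b = -30 - \frac{1}{2} = - \frac{61}{2} \approx -30.5$)
$w{\left(C \right)} = - \frac{61}{2} - C$
$x = - \frac{172181}{122010}$ ($x = - \frac{8}{5} + \frac{\left(-2696 - 20339\right) \frac{1}{-6528 - 17874}}{5} = - \frac{8}{5} + \frac{\left(-23035\right) \frac{1}{-24402}}{5} = - \frac{8}{5} + \frac{\left(-23035\right) \left(- \frac{1}{24402}\right)}{5} = - \frac{8}{5} + \frac{1}{5} \cdot \frac{23035}{24402} = - \frac{8}{5} + \frac{4607}{24402} = - \frac{172181}{122010} \approx -1.4112$)
$x + w{\left(-29 \right)} = - \frac{172181}{122010} - \frac{3}{2} = - \frac{177598}{61005}$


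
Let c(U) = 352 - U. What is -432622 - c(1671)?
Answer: -431303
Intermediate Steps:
-432622 - c(1671) = -432622 - (352 - 1*1671) = -432622 - (352 - 1671) = -432622 - 1*(-1319) = -432622 + 1319 = -431303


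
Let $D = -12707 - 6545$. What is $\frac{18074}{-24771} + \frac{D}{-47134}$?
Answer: $- \frac{187504312}{583778157} \approx -0.32119$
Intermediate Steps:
$D = -19252$
$\frac{18074}{-24771} + \frac{D}{-47134} = \frac{18074}{-24771} - \frac{19252}{-47134} = 18074 \left(- \frac{1}{24771}\right) - - \frac{9626}{23567} = - \frac{18074}{24771} + \frac{9626}{23567} = - \frac{187504312}{583778157}$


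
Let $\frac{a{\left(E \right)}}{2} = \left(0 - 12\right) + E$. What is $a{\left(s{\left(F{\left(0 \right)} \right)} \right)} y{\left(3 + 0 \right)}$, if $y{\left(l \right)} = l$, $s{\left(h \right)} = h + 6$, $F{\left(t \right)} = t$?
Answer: $-36$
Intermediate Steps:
$s{\left(h \right)} = 6 + h$
$a{\left(E \right)} = -24 + 2 E$ ($a{\left(E \right)} = 2 \left(\left(0 - 12\right) + E\right) = 2 \left(-12 + E\right) = -24 + 2 E$)
$a{\left(s{\left(F{\left(0 \right)} \right)} \right)} y{\left(3 + 0 \right)} = \left(-24 + 2 \left(6 + 0\right)\right) \left(3 + 0\right) = \left(-24 + 2 \cdot 6\right) 3 = \left(-24 + 12\right) 3 = \left(-12\right) 3 = -36$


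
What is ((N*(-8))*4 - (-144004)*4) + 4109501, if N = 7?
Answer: 4685293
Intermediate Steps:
((N*(-8))*4 - (-144004)*4) + 4109501 = ((7*(-8))*4 - (-144004)*4) + 4109501 = (-56*4 - 1036*(-556)) + 4109501 = (-224 + 576016) + 4109501 = 575792 + 4109501 = 4685293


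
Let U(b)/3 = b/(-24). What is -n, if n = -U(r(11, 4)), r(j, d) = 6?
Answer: -¾ ≈ -0.75000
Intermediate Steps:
U(b) = -b/8 (U(b) = 3*(b/(-24)) = 3*(b*(-1/24)) = 3*(-b/24) = -b/8)
n = ¾ (n = -(-1)*6/8 = -1*(-¾) = ¾ ≈ 0.75000)
-n = -1*¾ = -¾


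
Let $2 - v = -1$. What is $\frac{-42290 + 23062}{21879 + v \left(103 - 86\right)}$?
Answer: $- \frac{9614}{10965} \approx -0.87679$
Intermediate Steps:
$v = 3$ ($v = 2 - -1 = 2 + 1 = 3$)
$\frac{-42290 + 23062}{21879 + v \left(103 - 86\right)} = \frac{-42290 + 23062}{21879 + 3 \left(103 - 86\right)} = - \frac{19228}{21879 + 3 \cdot 17} = - \frac{19228}{21879 + 51} = - \frac{19228}{21930} = \left(-19228\right) \frac{1}{21930} = - \frac{9614}{10965}$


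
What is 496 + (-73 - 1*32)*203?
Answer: -20819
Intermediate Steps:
496 + (-73 - 1*32)*203 = 496 + (-73 - 32)*203 = 496 - 105*203 = 496 - 21315 = -20819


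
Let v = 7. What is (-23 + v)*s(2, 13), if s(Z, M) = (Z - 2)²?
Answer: 0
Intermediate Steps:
s(Z, M) = (-2 + Z)²
(-23 + v)*s(2, 13) = (-23 + 7)*(-2 + 2)² = -16*0² = -16*0 = 0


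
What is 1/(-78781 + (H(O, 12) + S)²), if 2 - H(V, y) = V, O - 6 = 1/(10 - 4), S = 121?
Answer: -36/2344715 ≈ -1.5354e-5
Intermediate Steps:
O = 37/6 (O = 6 + 1/(10 - 4) = 6 + 1/6 = 6 + ⅙ = 37/6 ≈ 6.1667)
H(V, y) = 2 - V
1/(-78781 + (H(O, 12) + S)²) = 1/(-78781 + ((2 - 1*37/6) + 121)²) = 1/(-78781 + ((2 - 37/6) + 121)²) = 1/(-78781 + (-25/6 + 121)²) = 1/(-78781 + (701/6)²) = 1/(-78781 + 491401/36) = 1/(-2344715/36) = -36/2344715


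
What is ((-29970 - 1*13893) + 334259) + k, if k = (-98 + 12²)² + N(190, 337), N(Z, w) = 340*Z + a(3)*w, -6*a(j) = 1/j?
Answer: 6427679/18 ≈ 3.5709e+5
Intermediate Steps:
a(j) = -1/(6*j)
N(Z, w) = 340*Z - w/18 (N(Z, w) = 340*Z + (-⅙/3)*w = 340*Z + (-⅙*⅓)*w = 340*Z - w/18)
k = 1200551/18 (k = (-98 + 12²)² + (340*190 - 1/18*337) = (-98 + 144)² + (64600 - 337/18) = 46² + 1162463/18 = 2116 + 1162463/18 = 1200551/18 ≈ 66697.)
((-29970 - 1*13893) + 334259) + k = ((-29970 - 1*13893) + 334259) + 1200551/18 = ((-29970 - 13893) + 334259) + 1200551/18 = (-43863 + 334259) + 1200551/18 = 290396 + 1200551/18 = 6427679/18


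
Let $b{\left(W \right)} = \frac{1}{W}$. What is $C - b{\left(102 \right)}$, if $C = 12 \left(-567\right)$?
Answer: $- \frac{694009}{102} \approx -6804.0$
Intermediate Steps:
$C = -6804$
$C - b{\left(102 \right)} = -6804 - \frac{1}{102} = - \frac{694009}{102}$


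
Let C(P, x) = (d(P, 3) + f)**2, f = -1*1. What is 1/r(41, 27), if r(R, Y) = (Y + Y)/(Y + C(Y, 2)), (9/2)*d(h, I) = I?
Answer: 122/243 ≈ 0.50206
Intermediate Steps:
d(h, I) = 2*I/9
f = -1
C(P, x) = 1/9 (C(P, x) = ((2/9)*3 - 1)**2 = (2/3 - 1)**2 = (-1/3)**2 = 1/9)
r(R, Y) = 2*Y/(1/9 + Y) (r(R, Y) = (Y + Y)/(Y + 1/9) = (2*Y)/(1/9 + Y) = 2*Y/(1/9 + Y))
1/r(41, 27) = 1/(18*27/(1 + 9*27)) = 1/(18*27/(1 + 243)) = 1/(18*27/244) = 1/(18*27*(1/244)) = 1/(243/122) = 122/243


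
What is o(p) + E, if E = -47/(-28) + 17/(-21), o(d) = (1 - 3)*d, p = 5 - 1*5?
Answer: 73/84 ≈ 0.86905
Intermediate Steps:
p = 0 (p = 5 - 5 = 0)
o(d) = -2*d
E = 73/84 (E = -47*(-1/28) + 17*(-1/21) = 47/28 - 17/21 = 73/84 ≈ 0.86905)
o(p) + E = -2*0 + 73/84 = 0 + 73/84 = 73/84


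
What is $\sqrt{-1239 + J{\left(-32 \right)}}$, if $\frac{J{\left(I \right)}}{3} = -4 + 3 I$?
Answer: $9 i \sqrt{19} \approx 39.23 i$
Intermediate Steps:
$J{\left(I \right)} = -12 + 9 I$ ($J{\left(I \right)} = 3 \left(-4 + 3 I\right) = -12 + 9 I$)
$\sqrt{-1239 + J{\left(-32 \right)}} = \sqrt{-1239 + \left(-12 + 9 \left(-32\right)\right)} = \sqrt{-1239 - 300} = \sqrt{-1539} = 9 i \sqrt{19}$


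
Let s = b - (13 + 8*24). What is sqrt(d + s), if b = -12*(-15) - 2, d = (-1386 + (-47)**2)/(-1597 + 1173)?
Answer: I*sqrt(1300726)/212 ≈ 5.3797*I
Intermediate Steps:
d = -823/424 (d = (-1386 + 2209)/(-424) = 823*(-1/424) = -823/424 ≈ -1.9410)
b = 178 (b = 180 - 2 = 178)
s = -27 (s = 178 - (13 + 8*24) = 178 - (13 + 192) = 178 - 1*205 = 178 - 205 = -27)
sqrt(d + s) = sqrt(-823/424 - 27) = sqrt(-12271/424) = I*sqrt(1300726)/212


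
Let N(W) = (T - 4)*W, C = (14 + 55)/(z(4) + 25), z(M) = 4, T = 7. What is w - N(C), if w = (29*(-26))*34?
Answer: -743651/29 ≈ -25643.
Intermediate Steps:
C = 69/29 (C = (14 + 55)/(4 + 25) = 69/29 ≈ 2.3793)
w = -25636 (w = -754*34 = -25636)
N(W) = 3*W (N(W) = (7 - 4)*W = 3*W)
w - N(C) = -25636 - 3*69/29 = -25636 - 1*207/29 = -25636 - 207/29 = -743651/29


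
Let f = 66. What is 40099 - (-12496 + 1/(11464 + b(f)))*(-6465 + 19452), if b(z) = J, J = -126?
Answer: 1840448218051/11338 ≈ 1.6233e+8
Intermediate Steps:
b(z) = -126
40099 - (-12496 + 1/(11464 + b(f)))*(-6465 + 19452) = 40099 - (-12496 + 1/(11464 - 126))*(-6465 + 19452) = 40099 - (-12496 + 1/11338)*12987 = 40099 - (-141679647)*12987/11338 = 40099 - 1*(-1839993575589/11338) = 40099 + 1839993575589/11338 = 1840448218051/11338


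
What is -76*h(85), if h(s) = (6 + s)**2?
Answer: -629356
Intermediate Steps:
-76*h(85) = -76*(6 + 85)**2 = -76*91**2 = -76*8281 = -629356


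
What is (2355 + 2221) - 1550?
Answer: 3026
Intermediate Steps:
(2355 + 2221) - 1550 = 4576 - 1550 = 3026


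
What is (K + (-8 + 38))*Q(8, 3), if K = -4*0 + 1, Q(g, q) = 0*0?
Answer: 0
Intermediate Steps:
Q(g, q) = 0
K = 1 (K = 0 + 1 = 1)
(K + (-8 + 38))*Q(8, 3) = (1 + (-8 + 38))*0 = (1 + 30)*0 = 31*0 = 0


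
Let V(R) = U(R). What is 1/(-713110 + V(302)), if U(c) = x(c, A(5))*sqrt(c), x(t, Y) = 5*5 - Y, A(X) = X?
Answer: -71311/50852575130 - sqrt(302)/25426287565 ≈ -1.4030e-6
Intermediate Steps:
x(t, Y) = 25 - Y
U(c) = 20*sqrt(c) (U(c) = (25 - 1*5)*sqrt(c) = (25 - 5)*sqrt(c) = 20*sqrt(c))
V(R) = 20*sqrt(R)
1/(-713110 + V(302)) = 1/(-713110 + 20*sqrt(302))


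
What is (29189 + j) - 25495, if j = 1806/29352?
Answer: 18071349/4892 ≈ 3694.1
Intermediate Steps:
j = 301/4892 (j = 1806*(1/29352) = 301/4892 ≈ 0.061529)
(29189 + j) - 25495 = (29189 + 301/4892) - 25495 = 142792889/4892 - 25495 = 18071349/4892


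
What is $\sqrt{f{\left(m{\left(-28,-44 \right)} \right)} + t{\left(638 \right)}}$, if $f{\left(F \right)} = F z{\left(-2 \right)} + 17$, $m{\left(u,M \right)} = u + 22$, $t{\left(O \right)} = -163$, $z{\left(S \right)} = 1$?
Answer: $2 i \sqrt{38} \approx 12.329 i$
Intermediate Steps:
$m{\left(u,M \right)} = 22 + u$
$f{\left(F \right)} = 17 + F$ ($f{\left(F \right)} = F 1 + 17 = F + 17 = 17 + F$)
$\sqrt{f{\left(m{\left(-28,-44 \right)} \right)} + t{\left(638 \right)}} = \sqrt{\left(17 + \left(22 - 28\right)\right) - 163} = \sqrt{\left(17 - 6\right) - 163} = \sqrt{11 - 163} = \sqrt{-152} = 2 i \sqrt{38}$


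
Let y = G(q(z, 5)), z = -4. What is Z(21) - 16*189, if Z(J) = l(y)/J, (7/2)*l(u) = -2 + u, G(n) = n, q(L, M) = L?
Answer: -148180/49 ≈ -3024.1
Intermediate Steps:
y = -4
l(u) = -4/7 + 2*u/7 (l(u) = 2*(-2 + u)/7 = -4/7 + 2*u/7)
Z(J) = -12/(7*J) (Z(J) = (-4/7 + (2/7)*(-4))/J = (-4/7 - 8/7)/J = -12/(7*J))
Z(21) - 16*189 = -12/7/21 - 16*189 = -12/7*1/21 - 1*3024 = -4/49 - 3024 = -148180/49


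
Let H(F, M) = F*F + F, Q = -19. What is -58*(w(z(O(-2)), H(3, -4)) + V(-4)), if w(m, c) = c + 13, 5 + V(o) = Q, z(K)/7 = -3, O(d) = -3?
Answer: -58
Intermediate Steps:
z(K) = -21 (z(K) = 7*(-3) = -21)
H(F, M) = F + F² (H(F, M) = F² + F = F + F²)
V(o) = -24 (V(o) = -5 - 19 = -24)
w(m, c) = 13 + c
-58*(w(z(O(-2)), H(3, -4)) + V(-4)) = -58*((13 + 3*(1 + 3)) - 24) = -58*((13 + 3*4) - 24) = -58*((13 + 12) - 24) = -58*(25 - 24) = -58*1 = -58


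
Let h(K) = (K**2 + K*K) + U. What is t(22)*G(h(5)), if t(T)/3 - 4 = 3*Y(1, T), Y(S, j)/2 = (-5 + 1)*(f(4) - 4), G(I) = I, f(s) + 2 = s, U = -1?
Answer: 7644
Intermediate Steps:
f(s) = -2 + s
h(K) = -1 + 2*K**2 (h(K) = (K**2 + K*K) - 1 = (K**2 + K**2) - 1 = 2*K**2 - 1 = -1 + 2*K**2)
Y(S, j) = 16 (Y(S, j) = 2*((-5 + 1)*((-2 + 4) - 4)) = 2*(-4*(2 - 4)) = 2*(-4*(-2)) = 2*8 = 16)
t(T) = 156 (t(T) = 12 + 3*(3*16) = 12 + 3*48 = 12 + 144 = 156)
t(22)*G(h(5)) = 156*(-1 + 2*5**2) = 156*(-1 + 2*25) = 156*(-1 + 50) = 156*49 = 7644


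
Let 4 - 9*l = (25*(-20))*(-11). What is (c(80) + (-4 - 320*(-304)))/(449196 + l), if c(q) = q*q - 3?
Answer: 311019/1345756 ≈ 0.23111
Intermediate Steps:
c(q) = -3 + q² (c(q) = q² - 3 = -3 + q²)
l = -1832/3 (l = 4/9 - 25*(-20)*(-11)/9 = 4/9 - (-500)*(-11)/9 = 4/9 - ⅑*5500 = 4/9 - 5500/9 = -1832/3 ≈ -610.67)
(c(80) + (-4 - 320*(-304)))/(449196 + l) = ((-3 + 80²) + (-4 - 320*(-304)))/(449196 - 1832/3) = ((-3 + 6400) + (-4 + 97280))/(1345756/3) = (6397 + 97276)*(3/1345756) = 103673*(3/1345756) = 311019/1345756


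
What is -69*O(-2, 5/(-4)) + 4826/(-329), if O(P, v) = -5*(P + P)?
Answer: -458846/329 ≈ -1394.7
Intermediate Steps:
O(P, v) = -10*P
-69*O(-2, 5/(-4)) + 4826/(-329) = -(-690)*(-2) + 4826/(-329) = -69*20 + 4826*(-1/329) = -1380 - 4826/329 = -458846/329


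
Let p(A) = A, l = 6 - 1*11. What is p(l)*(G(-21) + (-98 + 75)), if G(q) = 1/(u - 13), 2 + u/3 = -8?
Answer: 4950/43 ≈ 115.12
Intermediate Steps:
l = -5 (l = 6 - 11 = -5)
u = -30 (u = -6 + 3*(-8) = -6 - 24 = -30)
G(q) = -1/43 (G(q) = 1/(-30 - 13) = 1/(-43) = -1/43)
p(l)*(G(-21) + (-98 + 75)) = -5*(-1/43 + (-98 + 75)) = -5*(-1/43 - 23) = -5*(-990/43) = 4950/43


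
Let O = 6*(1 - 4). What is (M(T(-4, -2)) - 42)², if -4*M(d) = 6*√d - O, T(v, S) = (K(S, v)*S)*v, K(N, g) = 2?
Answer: 11025/4 ≈ 2756.3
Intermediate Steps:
T(v, S) = 2*S*v (T(v, S) = (2*S)*v = 2*S*v)
O = -18 (O = 6*(-3) = -18)
M(d) = -9/2 - 3*√d/2 (M(d) = -(6*√d - 1*(-18))/4 = -(6*√d + 18)/4 = -(18 + 6*√d)/4 = -9/2 - 3*√d/2)
(M(T(-4, -2)) - 42)² = ((-9/2 - 3*√(2*(-2)*(-4))/2) - 42)² = ((-9/2 - 3*√16/2) - 42)² = ((-9/2 - 3/2*4) - 42)² = ((-9/2 - 6) - 42)² = (-21/2 - 42)² = (-105/2)² = 11025/4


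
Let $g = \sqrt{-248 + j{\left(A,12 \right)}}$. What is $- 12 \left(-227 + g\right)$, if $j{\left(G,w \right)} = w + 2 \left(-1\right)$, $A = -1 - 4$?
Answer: $2724 - 12 i \sqrt{238} \approx 2724.0 - 185.13 i$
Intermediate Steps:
$A = -5$
$j{\left(G,w \right)} = -2 + w$ ($j{\left(G,w \right)} = w - 2 = -2 + w$)
$g = i \sqrt{238}$ ($g = \sqrt{-248 + \left(-2 + 12\right)} = \sqrt{-248 + 10} = \sqrt{-238} = i \sqrt{238} \approx 15.427 i$)
$- 12 \left(-227 + g\right) = - 12 \left(-227 + i \sqrt{238}\right) = 2724 - 12 i \sqrt{238}$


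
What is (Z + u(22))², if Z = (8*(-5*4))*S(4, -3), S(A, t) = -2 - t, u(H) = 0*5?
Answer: 25600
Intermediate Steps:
u(H) = 0
Z = -160 (Z = (8*(-5*4))*(-2 - 1*(-3)) = (8*(-20))*(-2 + 3) = -160*1 = -160)
(Z + u(22))² = (-160 + 0)² = (-160)² = 25600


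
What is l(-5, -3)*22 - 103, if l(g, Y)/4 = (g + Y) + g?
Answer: -1247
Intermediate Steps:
l(g, Y) = 4*Y + 8*g (l(g, Y) = 4*((g + Y) + g) = 4*((Y + g) + g) = 4*(Y + 2*g) = 4*Y + 8*g)
l(-5, -3)*22 - 103 = (4*(-3) + 8*(-5))*22 - 103 = (-12 - 40)*22 - 103 = -52*22 - 103 = -1144 - 103 = -1247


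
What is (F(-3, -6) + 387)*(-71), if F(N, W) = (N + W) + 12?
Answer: -27690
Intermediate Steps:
F(N, W) = 12 + N + W
(F(-3, -6) + 387)*(-71) = ((12 - 3 - 6) + 387)*(-71) = (3 + 387)*(-71) = 390*(-71) = -27690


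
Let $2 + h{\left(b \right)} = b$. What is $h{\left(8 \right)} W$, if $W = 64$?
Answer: $384$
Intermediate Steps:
$h{\left(b \right)} = -2 + b$
$h{\left(8 \right)} W = \left(-2 + 8\right) 64 = 6 \cdot 64 = 384$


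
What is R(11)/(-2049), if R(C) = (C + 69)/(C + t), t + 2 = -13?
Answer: 20/2049 ≈ 0.0097609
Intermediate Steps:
t = -15 (t = -2 - 13 = -15)
R(C) = (69 + C)/(-15 + C) (R(C) = (C + 69)/(C - 15) = (69 + C)/(-15 + C))
R(11)/(-2049) = ((69 + 11)/(-15 + 11))/(-2049) = (80/(-4))*(-1/2049) = -1/4*80*(-1/2049) = -20*(-1/2049) = 20/2049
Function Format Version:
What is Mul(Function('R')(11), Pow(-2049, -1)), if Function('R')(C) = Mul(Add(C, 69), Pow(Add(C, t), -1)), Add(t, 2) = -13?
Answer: Rational(20, 2049) ≈ 0.0097609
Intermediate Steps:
t = -15 (t = Add(-2, -13) = -15)
Function('R')(C) = Mul(Pow(Add(-15, C), -1), Add(69, C)) (Function('R')(C) = Mul(Add(C, 69), Pow(Add(C, -15), -1)) = Mul(Add(69, C), Pow(Add(-15, C), -1)) = Mul(Pow(Add(-15, C), -1), Add(69, C)))
Mul(Function('R')(11), Pow(-2049, -1)) = Mul(Mul(Pow(Add(-15, 11), -1), Add(69, 11)), Pow(-2049, -1)) = Mul(Mul(Pow(-4, -1), 80), Rational(-1, 2049)) = Mul(Mul(Rational(-1, 4), 80), Rational(-1, 2049)) = Mul(-20, Rational(-1, 2049)) = Rational(20, 2049)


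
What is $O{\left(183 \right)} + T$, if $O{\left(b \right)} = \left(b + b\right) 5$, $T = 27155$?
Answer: $28985$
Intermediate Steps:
$O{\left(b \right)} = 10 b$ ($O{\left(b \right)} = 2 b 5 = 10 b$)
$O{\left(183 \right)} + T = 10 \cdot 183 + 27155 = 1830 + 27155 = 28985$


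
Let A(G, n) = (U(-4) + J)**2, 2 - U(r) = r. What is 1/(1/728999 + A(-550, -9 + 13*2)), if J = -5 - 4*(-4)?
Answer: 728999/210680712 ≈ 0.0034602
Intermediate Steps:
J = 11 (J = -5 + 16 = 11)
U(r) = 2 - r
A(G, n) = 289 (A(G, n) = ((2 - 1*(-4)) + 11)**2 = ((2 + 4) + 11)**2 = (6 + 11)**2 = 17**2 = 289)
1/(1/728999 + A(-550, -9 + 13*2)) = 1/(1/728999 + 289) = 1/(210680712/728999) = 728999/210680712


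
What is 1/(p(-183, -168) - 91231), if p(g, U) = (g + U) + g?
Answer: -1/91765 ≈ -1.0897e-5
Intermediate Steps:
p(g, U) = U + 2*g (p(g, U) = (U + g) + g = U + 2*g)
1/(p(-183, -168) - 91231) = 1/((-168 + 2*(-183)) - 91231) = 1/((-168 - 366) - 91231) = 1/(-534 - 91231) = 1/(-91765) = -1/91765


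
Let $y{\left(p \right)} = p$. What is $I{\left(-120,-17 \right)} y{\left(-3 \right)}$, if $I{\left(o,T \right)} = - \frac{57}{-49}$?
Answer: $- \frac{171}{49} \approx -3.4898$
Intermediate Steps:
$I{\left(o,T \right)} = \frac{57}{49}$ ($I{\left(o,T \right)} = \left(-57\right) \left(- \frac{1}{49}\right) = \frac{57}{49}$)
$I{\left(-120,-17 \right)} y{\left(-3 \right)} = \frac{57}{49} \left(-3\right) = - \frac{171}{49}$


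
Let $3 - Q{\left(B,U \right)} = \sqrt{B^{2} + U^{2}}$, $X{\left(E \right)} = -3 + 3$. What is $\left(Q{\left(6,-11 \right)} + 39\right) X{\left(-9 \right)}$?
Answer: $0$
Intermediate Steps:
$X{\left(E \right)} = 0$
$Q{\left(B,U \right)} = 3 - \sqrt{B^{2} + U^{2}}$
$\left(Q{\left(6,-11 \right)} + 39\right) X{\left(-9 \right)} = \left(\left(3 - \sqrt{6^{2} + \left(-11\right)^{2}}\right) + 39\right) 0 = \left(\left(3 - \sqrt{36 + 121}\right) + 39\right) 0 = \left(\left(3 - \sqrt{157}\right) + 39\right) 0 = \left(42 - \sqrt{157}\right) 0 = 0$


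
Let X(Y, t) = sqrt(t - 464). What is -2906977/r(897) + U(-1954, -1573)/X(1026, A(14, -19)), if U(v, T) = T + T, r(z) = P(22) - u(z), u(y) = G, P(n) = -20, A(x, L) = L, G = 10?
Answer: 2906977/30 + 3146*I*sqrt(483)/483 ≈ 96899.0 + 143.15*I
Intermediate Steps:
u(y) = 10
X(Y, t) = sqrt(-464 + t)
r(z) = -30 (r(z) = -20 - 1*10 = -20 - 10 = -30)
U(v, T) = 2*T
-2906977/r(897) + U(-1954, -1573)/X(1026, A(14, -19)) = -2906977/(-30) + (2*(-1573))/(sqrt(-464 - 19)) = -2906977*(-1/30) - 3146*(-I*sqrt(483)/483) = 2906977/30 - 3146*(-I*sqrt(483)/483) = 2906977/30 - (-3146)*I*sqrt(483)/483 = 2906977/30 + 3146*I*sqrt(483)/483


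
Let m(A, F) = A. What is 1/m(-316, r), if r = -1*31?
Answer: -1/316 ≈ -0.0031646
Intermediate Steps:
r = -31
1/m(-316, r) = 1/(-316) = -1/316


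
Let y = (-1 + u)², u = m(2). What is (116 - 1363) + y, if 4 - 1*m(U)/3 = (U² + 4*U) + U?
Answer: -286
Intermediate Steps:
m(U) = 12 - 15*U - 3*U² (m(U) = 12 - 3*((U² + 4*U) + U) = 12 - 3*(U² + 5*U) = 12 + (-15*U - 3*U²) = 12 - 15*U - 3*U²)
u = -30 (u = 12 - 15*2 - 3*2² = 12 - 30 - 3*4 = 12 - 30 - 12 = -30)
y = 961 (y = (-1 - 30)² = (-31)² = 961)
(116 - 1363) + y = (116 - 1363) + 961 = -1247 + 961 = -286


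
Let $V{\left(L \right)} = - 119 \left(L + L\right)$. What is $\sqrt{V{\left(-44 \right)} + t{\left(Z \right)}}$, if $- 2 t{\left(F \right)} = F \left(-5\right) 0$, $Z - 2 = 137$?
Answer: $2 \sqrt{2618} \approx 102.33$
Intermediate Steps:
$Z = 139$ ($Z = 2 + 137 = 139$)
$V{\left(L \right)} = - 238 L$ ($V{\left(L \right)} = - 119 \cdot 2 L = - 238 L$)
$t{\left(F \right)} = 0$ ($t{\left(F \right)} = - \frac{F \left(-5\right) 0}{2} = - \frac{- 5 F 0}{2} = \left(- \frac{1}{2}\right) 0 = 0$)
$\sqrt{V{\left(-44 \right)} + t{\left(Z \right)}} = \sqrt{\left(-238\right) \left(-44\right) + 0} = \sqrt{10472 + 0} = \sqrt{10472} = 2 \sqrt{2618}$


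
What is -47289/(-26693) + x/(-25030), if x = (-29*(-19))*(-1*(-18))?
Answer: 459451248/334062895 ≈ 1.3753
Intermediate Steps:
x = 9918 (x = 551*18 = 9918)
-47289/(-26693) + x/(-25030) = -47289/(-26693) + 9918/(-25030) = -47289*(-1/26693) + 9918*(-1/25030) = 47289/26693 - 4959/12515 = 459451248/334062895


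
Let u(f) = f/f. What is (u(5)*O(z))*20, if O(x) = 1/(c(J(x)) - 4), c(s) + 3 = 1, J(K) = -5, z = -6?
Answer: -10/3 ≈ -3.3333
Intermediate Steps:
c(s) = -2 (c(s) = -3 + 1 = -2)
u(f) = 1
O(x) = -1/6 (O(x) = 1/(-2 - 4) = 1/(-6) = -1/6)
(u(5)*O(z))*20 = (1*(-1/6))*20 = -1/6*20 = -10/3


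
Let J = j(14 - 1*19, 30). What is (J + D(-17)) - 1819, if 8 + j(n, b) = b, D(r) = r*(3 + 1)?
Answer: -1865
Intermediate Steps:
D(r) = 4*r (D(r) = r*4 = 4*r)
j(n, b) = -8 + b
J = 22 (J = -8 + 30 = 22)
(J + D(-17)) - 1819 = (22 + 4*(-17)) - 1819 = (22 - 68) - 1819 = -46 - 1819 = -1865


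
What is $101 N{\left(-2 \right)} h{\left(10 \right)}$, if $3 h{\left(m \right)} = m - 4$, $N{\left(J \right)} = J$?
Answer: $-404$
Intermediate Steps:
$h{\left(m \right)} = - \frac{4}{3} + \frac{m}{3}$ ($h{\left(m \right)} = \frac{m - 4}{3} = \frac{-4 + m}{3} = - \frac{4}{3} + \frac{m}{3}$)
$101 N{\left(-2 \right)} h{\left(10 \right)} = 101 \left(-2\right) \left(- \frac{4}{3} + \frac{1}{3} \cdot 10\right) = - 202 \left(- \frac{4}{3} + \frac{10}{3}\right) = \left(-202\right) 2 = -404$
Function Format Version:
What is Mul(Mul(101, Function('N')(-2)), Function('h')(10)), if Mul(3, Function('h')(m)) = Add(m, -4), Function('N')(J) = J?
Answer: -404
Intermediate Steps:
Function('h')(m) = Add(Rational(-4, 3), Mul(Rational(1, 3), m)) (Function('h')(m) = Mul(Rational(1, 3), Add(m, -4)) = Mul(Rational(1, 3), Add(-4, m)) = Add(Rational(-4, 3), Mul(Rational(1, 3), m)))
Mul(Mul(101, Function('N')(-2)), Function('h')(10)) = Mul(Mul(101, -2), Add(Rational(-4, 3), Mul(Rational(1, 3), 10))) = Mul(-202, Add(Rational(-4, 3), Rational(10, 3))) = Mul(-202, 2) = -404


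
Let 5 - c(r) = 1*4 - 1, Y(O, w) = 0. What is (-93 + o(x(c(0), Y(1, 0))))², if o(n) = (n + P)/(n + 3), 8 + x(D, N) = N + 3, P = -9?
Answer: 7396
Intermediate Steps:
c(r) = 2 (c(r) = 5 - (1*4 - 1) = 5 - (4 - 1) = 5 - 1*3 = 5 - 3 = 2)
x(D, N) = -5 + N (x(D, N) = -8 + (N + 3) = -8 + (3 + N) = -5 + N)
o(n) = (-9 + n)/(3 + n) (o(n) = (n - 9)/(n + 3) = (-9 + n)/(3 + n))
(-93 + o(x(c(0), Y(1, 0))))² = (-93 + (-9 + (-5 + 0))/(3 + (-5 + 0)))² = (-93 + (-9 - 5)/(3 - 5))² = (-93 - 14/(-2))² = (-93 - ½*(-14))² = (-93 + 7)² = (-86)² = 7396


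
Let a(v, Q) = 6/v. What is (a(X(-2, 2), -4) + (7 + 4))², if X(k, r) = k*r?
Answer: 361/4 ≈ 90.250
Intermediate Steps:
(a(X(-2, 2), -4) + (7 + 4))² = (6/((-2*2)) + (7 + 4))² = (6/(-4) + 11)² = (6*(-¼) + 11)² = (-3/2 + 11)² = (19/2)² = 361/4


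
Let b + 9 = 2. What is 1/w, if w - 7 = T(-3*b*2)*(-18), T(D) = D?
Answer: -1/749 ≈ -0.0013351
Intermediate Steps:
b = -7 (b = -9 + 2 = -7)
w = -749 (w = 7 + (-3*(-7)*2)*(-18) = 7 + (21*2)*(-18) = 7 + 42*(-18) = 7 - 756 = -749)
1/w = 1/(-749) = -1/749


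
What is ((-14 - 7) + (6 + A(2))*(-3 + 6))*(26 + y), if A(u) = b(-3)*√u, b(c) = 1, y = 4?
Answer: -90 + 90*√2 ≈ 37.279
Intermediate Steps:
A(u) = √u (A(u) = 1*√u = √u)
((-14 - 7) + (6 + A(2))*(-3 + 6))*(26 + y) = ((-14 - 7) + (6 + √2)*(-3 + 6))*(26 + 4) = (-21 + (6 + √2)*3)*30 = (-21 + (18 + 3*√2))*30 = (-3 + 3*√2)*30 = -90 + 90*√2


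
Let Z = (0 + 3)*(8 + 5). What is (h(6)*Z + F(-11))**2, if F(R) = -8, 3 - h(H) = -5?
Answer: 92416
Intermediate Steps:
h(H) = 8 (h(H) = 3 - 1*(-5) = 3 + 5 = 8)
Z = 39 (Z = 3*13 = 39)
(h(6)*Z + F(-11))**2 = (8*39 - 8)**2 = (312 - 8)**2 = 304**2 = 92416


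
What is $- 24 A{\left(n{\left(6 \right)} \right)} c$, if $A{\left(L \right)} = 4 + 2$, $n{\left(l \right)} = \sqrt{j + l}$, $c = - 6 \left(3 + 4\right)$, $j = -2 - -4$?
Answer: $6048$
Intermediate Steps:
$j = 2$ ($j = -2 + 4 = 2$)
$c = -42$ ($c = \left(-6\right) 7 = -42$)
$n{\left(l \right)} = \sqrt{2 + l}$
$A{\left(L \right)} = 6$
$- 24 A{\left(n{\left(6 \right)} \right)} c = \left(-24\right) 6 \left(-42\right) = \left(-144\right) \left(-42\right) = 6048$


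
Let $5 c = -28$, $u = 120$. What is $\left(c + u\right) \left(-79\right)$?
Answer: $- \frac{45188}{5} \approx -9037.6$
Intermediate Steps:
$c = - \frac{28}{5}$ ($c = \frac{1}{5} \left(-28\right) = - \frac{28}{5} \approx -5.6$)
$\left(c + u\right) \left(-79\right) = \left(- \frac{28}{5} + 120\right) \left(-79\right) = \frac{572}{5} \left(-79\right) = - \frac{45188}{5}$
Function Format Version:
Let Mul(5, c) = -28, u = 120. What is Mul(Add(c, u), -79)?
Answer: Rational(-45188, 5) ≈ -9037.6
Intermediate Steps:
c = Rational(-28, 5) (c = Mul(Rational(1, 5), -28) = Rational(-28, 5) ≈ -5.6000)
Mul(Add(c, u), -79) = Mul(Add(Rational(-28, 5), 120), -79) = Mul(Rational(572, 5), -79) = Rational(-45188, 5)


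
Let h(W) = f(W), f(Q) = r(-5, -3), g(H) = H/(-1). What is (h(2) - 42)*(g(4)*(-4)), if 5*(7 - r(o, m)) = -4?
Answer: -2736/5 ≈ -547.20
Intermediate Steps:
r(o, m) = 39/5 (r(o, m) = 7 - ⅕*(-4) = 7 + ⅘ = 39/5)
g(H) = -H (g(H) = H*(-1) = -H)
f(Q) = 39/5
h(W) = 39/5
(h(2) - 42)*(g(4)*(-4)) = (39/5 - 42)*(-1*4*(-4)) = -(-684)*(-4)/5 = -171/5*16 = -2736/5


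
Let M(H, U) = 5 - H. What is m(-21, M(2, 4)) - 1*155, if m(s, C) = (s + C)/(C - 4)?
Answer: -137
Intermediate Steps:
m(s, C) = (C + s)/(-4 + C)
m(-21, M(2, 4)) - 1*155 = ((5 - 1*2) - 21)/(-4 + (5 - 1*2)) - 1*155 = ((5 - 2) - 21)/(-4 + (5 - 2)) - 155 = (3 - 21)/(-4 + 3) - 155 = -18/(-1) - 155 = -1*(-18) - 155 = 18 - 155 = -137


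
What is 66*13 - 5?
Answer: 853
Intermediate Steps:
66*13 - 5 = 858 - 5 = 853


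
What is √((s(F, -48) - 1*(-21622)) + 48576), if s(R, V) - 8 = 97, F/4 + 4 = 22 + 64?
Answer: √70303 ≈ 265.15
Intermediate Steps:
F = 328 (F = -16 + 4*(22 + 64) = -16 + 4*86 = -16 + 344 = 328)
s(R, V) = 105 (s(R, V) = 8 + 97 = 105)
√((s(F, -48) - 1*(-21622)) + 48576) = √((105 - 1*(-21622)) + 48576) = √((105 + 21622) + 48576) = √(21727 + 48576) = √70303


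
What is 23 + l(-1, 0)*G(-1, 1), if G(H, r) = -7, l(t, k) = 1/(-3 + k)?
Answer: 76/3 ≈ 25.333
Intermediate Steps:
23 + l(-1, 0)*G(-1, 1) = 23 - 7/(-3 + 0) = 23 - 7/(-3) = 23 - ⅓*(-7) = 23 + 7/3 = 76/3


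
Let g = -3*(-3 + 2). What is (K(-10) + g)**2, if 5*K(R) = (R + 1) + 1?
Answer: 49/25 ≈ 1.9600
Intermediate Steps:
g = 3 (g = -3*(-1) = 3)
K(R) = 2/5 + R/5 (K(R) = ((R + 1) + 1)/5 = ((1 + R) + 1)/5 = (2 + R)/5 = 2/5 + R/5)
(K(-10) + g)**2 = ((2/5 + (1/5)*(-10)) + 3)**2 = ((2/5 - 2) + 3)**2 = (-8/5 + 3)**2 = (7/5)**2 = 49/25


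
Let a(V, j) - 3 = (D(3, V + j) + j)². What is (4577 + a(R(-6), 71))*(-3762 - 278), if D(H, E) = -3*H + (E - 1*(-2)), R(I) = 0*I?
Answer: -92132200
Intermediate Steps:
R(I) = 0
D(H, E) = 2 + E - 3*H (D(H, E) = -3*H + (E + 2) = -3*H + (2 + E) = 2 + E - 3*H)
a(V, j) = 3 + (-7 + V + 2*j)² (a(V, j) = 3 + ((2 + (V + j) - 3*3) + j)² = 3 + ((2 + (V + j) - 9) + j)² = 3 + ((-7 + V + j) + j)² = 3 + (-7 + V + 2*j)²)
(4577 + a(R(-6), 71))*(-3762 - 278) = (4577 + (3 + (-7 + 0 + 2*71)²))*(-3762 - 278) = (4577 + (3 + (-7 + 0 + 142)²))*(-4040) = (4577 + (3 + 135²))*(-4040) = (4577 + (3 + 18225))*(-4040) = (4577 + 18228)*(-4040) = 22805*(-4040) = -92132200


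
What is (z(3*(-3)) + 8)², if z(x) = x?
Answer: 1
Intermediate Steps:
(z(3*(-3)) + 8)² = (3*(-3) + 8)² = (-9 + 8)² = (-1)² = 1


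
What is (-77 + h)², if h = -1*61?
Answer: 19044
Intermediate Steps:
h = -61
(-77 + h)² = (-77 - 61)² = (-138)² = 19044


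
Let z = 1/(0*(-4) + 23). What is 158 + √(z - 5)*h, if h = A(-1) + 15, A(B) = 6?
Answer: 158 + 21*I*√2622/23 ≈ 158.0 + 46.753*I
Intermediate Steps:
z = 1/23 (z = 1/(0 + 23) = 1/23 ≈ 0.043478)
h = 21 (h = 6 + 15 = 21)
158 + √(z - 5)*h = 158 + √(1/23 - 5)*21 = 158 + √(-114/23)*21 = 158 + (I*√2622/23)*21 = 158 + 21*I*√2622/23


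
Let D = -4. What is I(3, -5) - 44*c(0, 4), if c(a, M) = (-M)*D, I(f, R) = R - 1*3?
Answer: -712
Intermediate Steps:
I(f, R) = -3 + R (I(f, R) = R - 3 = -3 + R)
c(a, M) = 4*M (c(a, M) = -M*(-4) = 4*M)
I(3, -5) - 44*c(0, 4) = (-3 - 5) - 176*4 = -8 - 44*16 = -8 - 704 = -712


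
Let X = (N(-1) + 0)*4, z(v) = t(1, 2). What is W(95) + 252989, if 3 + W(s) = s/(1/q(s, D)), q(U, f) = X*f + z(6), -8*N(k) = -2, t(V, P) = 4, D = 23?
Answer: 255551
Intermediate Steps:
N(k) = 1/4 (N(k) = -1/8*(-2) = 1/4)
z(v) = 4
X = 1 (X = (1/4 + 0)*4 = (1/4)*4 = 1)
q(U, f) = 4 + f (q(U, f) = 1*f + 4 = f + 4 = 4 + f)
W(s) = -3 + 27*s (W(s) = -3 + s/(1/(4 + 23)) = -3 + s/(1/27) = -3 + s*27 = -3 + 27*s)
W(95) + 252989 = (-3 + 27*95) + 252989 = (-3 + 2565) + 252989 = 2562 + 252989 = 255551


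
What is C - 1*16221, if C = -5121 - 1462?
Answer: -22804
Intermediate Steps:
C = -6583
C - 1*16221 = -6583 - 1*16221 = -6583 - 16221 = -22804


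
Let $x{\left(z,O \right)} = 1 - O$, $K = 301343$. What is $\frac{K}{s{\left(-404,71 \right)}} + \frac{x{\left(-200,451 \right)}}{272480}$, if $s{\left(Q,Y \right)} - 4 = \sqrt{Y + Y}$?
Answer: $- \frac{2345998709}{245232} + \frac{43049 \sqrt{142}}{18} \approx 18933.0$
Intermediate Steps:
$s{\left(Q,Y \right)} = 4 + \sqrt{2} \sqrt{Y}$ ($s{\left(Q,Y \right)} = 4 + \sqrt{Y + Y} = 4 + \sqrt{2 Y} = 4 + \sqrt{2} \sqrt{Y}$)
$\frac{K}{s{\left(-404,71 \right)}} + \frac{x{\left(-200,451 \right)}}{272480} = \frac{301343}{4 + \sqrt{2} \sqrt{71}} + \frac{1 - 451}{272480} = \frac{301343}{4 + \sqrt{142}} + \left(1 - 451\right) \frac{1}{272480} = \frac{301343}{4 + \sqrt{142}} - \frac{45}{27248} = - \frac{45}{27248} + \frac{301343}{4 + \sqrt{142}}$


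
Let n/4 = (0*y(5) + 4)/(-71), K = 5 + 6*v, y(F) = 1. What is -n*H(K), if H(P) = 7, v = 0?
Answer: 112/71 ≈ 1.5775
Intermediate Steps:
K = 5 (K = 5 + 6*0 = 5 + 0 = 5)
n = -16/71 (n = 4*((0*1 + 4)/(-71)) = 4*((0 + 4)*(-1/71)) = 4*(4*(-1/71)) = 4*(-4/71) = -16/71 ≈ -0.22535)
-n*H(K) = -(-16)*7/71 = -1*(-112/71) = 112/71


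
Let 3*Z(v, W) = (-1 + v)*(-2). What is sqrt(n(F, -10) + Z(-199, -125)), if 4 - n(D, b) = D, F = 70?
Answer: sqrt(606)/3 ≈ 8.2057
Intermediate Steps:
n(D, b) = 4 - D
Z(v, W) = 2/3 - 2*v/3 (Z(v, W) = ((-1 + v)*(-2))/3 = (2 - 2*v)/3 = 2/3 - 2*v/3)
sqrt(n(F, -10) + Z(-199, -125)) = sqrt((4 - 1*70) + (2/3 - 2/3*(-199))) = sqrt((4 - 70) + (2/3 + 398/3)) = sqrt(-66 + 400/3) = sqrt(202/3) = sqrt(606)/3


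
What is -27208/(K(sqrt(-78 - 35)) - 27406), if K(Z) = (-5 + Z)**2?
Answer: 93507094/94491417 - 34010*I*sqrt(113)/94491417 ≈ 0.98958 - 0.0038261*I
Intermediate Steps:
-27208/(K(sqrt(-78 - 35)) - 27406) = -27208/((-5 + sqrt(-78 - 35))**2 - 27406) = -27208/((-5 + sqrt(-113))**2 - 27406) = -27208/((-5 + I*sqrt(113))**2 - 27406) = -27208/(-27406 + (-5 + I*sqrt(113))**2)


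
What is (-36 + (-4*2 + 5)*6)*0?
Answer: 0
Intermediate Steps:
(-36 + (-4*2 + 5)*6)*0 = (-36 + (-8 + 5)*6)*0 = (-36 - 3*6)*0 = (-36 - 18)*0 = -54*0 = 0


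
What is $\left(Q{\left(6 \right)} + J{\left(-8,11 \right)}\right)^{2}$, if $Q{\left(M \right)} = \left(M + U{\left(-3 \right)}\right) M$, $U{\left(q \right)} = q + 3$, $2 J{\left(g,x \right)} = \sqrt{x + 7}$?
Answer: $\frac{2601}{2} + 108 \sqrt{2} \approx 1453.2$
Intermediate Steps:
$J{\left(g,x \right)} = \frac{\sqrt{7 + x}}{2}$ ($J{\left(g,x \right)} = \frac{\sqrt{x + 7}}{2} = \frac{\sqrt{7 + x}}{2}$)
$U{\left(q \right)} = 3 + q$
$Q{\left(M \right)} = M^{2}$ ($Q{\left(M \right)} = \left(M + \left(3 - 3\right)\right) M = \left(M + 0\right) M = M M = M^{2}$)
$\left(Q{\left(6 \right)} + J{\left(-8,11 \right)}\right)^{2} = \left(6^{2} + \frac{\sqrt{7 + 11}}{2}\right)^{2} = \left(36 + \frac{\sqrt{18}}{2}\right)^{2} = \left(36 + \frac{3 \sqrt{2}}{2}\right)^{2}$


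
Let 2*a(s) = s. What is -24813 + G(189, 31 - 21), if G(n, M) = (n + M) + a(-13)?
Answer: -49241/2 ≈ -24621.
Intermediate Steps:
a(s) = s/2
G(n, M) = -13/2 + M + n (G(n, M) = (n + M) + (½)*(-13) = (M + n) - 13/2 = -13/2 + M + n)
-24813 + G(189, 31 - 21) = -24813 + (-13/2 + (31 - 21) + 189) = -24813 + (-13/2 + 10 + 189) = -24813 + 385/2 = -49241/2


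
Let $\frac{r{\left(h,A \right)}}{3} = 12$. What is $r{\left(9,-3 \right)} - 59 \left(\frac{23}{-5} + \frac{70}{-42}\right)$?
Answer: $\frac{6086}{15} \approx 405.73$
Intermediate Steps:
$r{\left(h,A \right)} = 36$ ($r{\left(h,A \right)} = 3 \cdot 12 = 36$)
$r{\left(9,-3 \right)} - 59 \left(\frac{23}{-5} + \frac{70}{-42}\right) = 36 - 59 \left(\frac{23}{-5} + \frac{70}{-42}\right) = 36 - 59 \left(23 \left(- \frac{1}{5}\right) + 70 \left(- \frac{1}{42}\right)\right) = 36 - 59 \left(- \frac{23}{5} - \frac{5}{3}\right) = 36 - - \frac{5546}{15} = 36 + \frac{5546}{15} = \frac{6086}{15}$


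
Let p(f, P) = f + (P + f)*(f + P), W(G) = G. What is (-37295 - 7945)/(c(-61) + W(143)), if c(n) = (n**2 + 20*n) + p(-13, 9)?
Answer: -45240/2647 ≈ -17.091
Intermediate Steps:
p(f, P) = f + (P + f)**2 (p(f, P) = f + (P + f)*(P + f) = f + (P + f)**2)
c(n) = 3 + n**2 + 20*n (c(n) = (n**2 + 20*n) + (-13 + (9 - 13)**2) = (n**2 + 20*n) + (-13 + (-4)**2) = (n**2 + 20*n) + (-13 + 16) = (n**2 + 20*n) + 3 = 3 + n**2 + 20*n)
(-37295 - 7945)/(c(-61) + W(143)) = (-37295 - 7945)/((3 + (-61)**2 + 20*(-61)) + 143) = -45240/((3 + 3721 - 1220) + 143) = -45240/(2504 + 143) = -45240/2647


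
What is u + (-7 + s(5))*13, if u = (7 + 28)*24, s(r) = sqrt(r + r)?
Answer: 749 + 13*sqrt(10) ≈ 790.11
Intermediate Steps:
s(r) = sqrt(2)*sqrt(r) (s(r) = sqrt(2*r) = sqrt(2)*sqrt(r))
u = 840 (u = 35*24 = 840)
u + (-7 + s(5))*13 = 840 + (-7 + sqrt(2)*sqrt(5))*13 = 840 + (-7 + sqrt(10))*13 = 840 + (-91 + 13*sqrt(10)) = 749 + 13*sqrt(10)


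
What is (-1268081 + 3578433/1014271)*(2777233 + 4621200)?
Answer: -9515673685853153294/1014271 ≈ -9.3818e+12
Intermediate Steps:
(-1268081 + 3578433/1014271)*(2777233 + 4621200) = (-1268081 + 3578433*(1/1014271))*7398433 = (-1268081 + 3578433/1014271)*7398433 = -1286174205518/1014271*7398433 = -9515673685853153294/1014271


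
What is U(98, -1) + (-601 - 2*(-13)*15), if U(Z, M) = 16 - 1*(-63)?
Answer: -132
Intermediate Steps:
U(Z, M) = 79 (U(Z, M) = 16 + 63 = 79)
U(98, -1) + (-601 - 2*(-13)*15) = 79 + (-601 - 2*(-13)*15) = 79 + (-601 - (-26)*15) = 79 + (-601 - 1*(-390)) = 79 + (-601 + 390) = 79 - 211 = -132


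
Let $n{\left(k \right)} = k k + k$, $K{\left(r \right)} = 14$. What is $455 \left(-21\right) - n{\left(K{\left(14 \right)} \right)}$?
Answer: $-9765$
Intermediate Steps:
$n{\left(k \right)} = k + k^{2}$ ($n{\left(k \right)} = k^{2} + k = k + k^{2}$)
$455 \left(-21\right) - n{\left(K{\left(14 \right)} \right)} = 455 \left(-21\right) - 14 \left(1 + 14\right) = -9555 - 14 \cdot 15 = -9555 - 210 = -9765$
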